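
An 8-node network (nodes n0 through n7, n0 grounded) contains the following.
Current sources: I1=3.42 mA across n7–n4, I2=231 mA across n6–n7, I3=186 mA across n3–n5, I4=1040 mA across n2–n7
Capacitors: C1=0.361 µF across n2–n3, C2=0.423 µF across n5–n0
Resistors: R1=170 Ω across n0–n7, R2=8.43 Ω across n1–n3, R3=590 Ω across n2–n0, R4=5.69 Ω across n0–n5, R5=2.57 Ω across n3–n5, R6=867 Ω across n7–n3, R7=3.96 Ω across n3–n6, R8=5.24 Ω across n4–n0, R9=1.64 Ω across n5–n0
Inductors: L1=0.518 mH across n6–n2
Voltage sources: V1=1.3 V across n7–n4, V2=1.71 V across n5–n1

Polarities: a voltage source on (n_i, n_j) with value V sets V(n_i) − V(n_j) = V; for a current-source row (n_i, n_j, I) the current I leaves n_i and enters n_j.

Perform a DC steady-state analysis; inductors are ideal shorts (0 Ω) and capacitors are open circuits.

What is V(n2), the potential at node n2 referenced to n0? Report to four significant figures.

Apply KCL at each of the 7 non-ground nodes and solve the resulting linear system.
Node n1: branches {R2, V2} → V_1 = -3.289
Node n2: branches {C1, R3, L1, I4} → V_2 = -9.755
Node n3: branches {C1, R2, R5, I3, R6, R7} → V_3 = -4.787
Node n4: branches {I1, R8, V1} → V_4 = 6.349
Node n5: branches {R4, R5, I3, C2, R9, V2} → V_5 = -1.579
Node n6: branches {I2, L1, R7} → V_6 = -9.755
Node n7: branches {I1, R1, I2, R6, I4, V1} → V_7 = 7.649
Source currents: i(L1)=1.023, i(V1)=1.208, i(V2)=0.1777

-9.755 V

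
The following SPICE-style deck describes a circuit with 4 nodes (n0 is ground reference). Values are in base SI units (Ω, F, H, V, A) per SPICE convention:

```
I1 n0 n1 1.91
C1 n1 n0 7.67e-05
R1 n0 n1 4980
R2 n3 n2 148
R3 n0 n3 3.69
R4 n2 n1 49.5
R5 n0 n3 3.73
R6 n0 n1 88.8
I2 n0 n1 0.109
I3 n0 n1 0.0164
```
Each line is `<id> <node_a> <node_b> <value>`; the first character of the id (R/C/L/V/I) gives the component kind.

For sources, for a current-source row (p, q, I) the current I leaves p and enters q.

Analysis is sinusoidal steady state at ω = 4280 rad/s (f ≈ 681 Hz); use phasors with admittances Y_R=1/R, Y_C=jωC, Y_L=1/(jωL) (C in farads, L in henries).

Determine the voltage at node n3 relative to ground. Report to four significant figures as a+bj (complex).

MNA unknowns: 3 node voltages V₁..V_3
I1: z[0]−=1.91, z[1]+=1.91
C1: Y=0.000+0.3283j on G[1,0]
R1: Y=0.0002008+0.000j on G[0,1]
R2: Y=0.006757+0.000j on G[3,2]
R3: Y=0.2710+0.000j on G[0,3]
R4: Y=0.02020+0.000j on G[2,1]
R5: Y=0.2681+0.000j on G[0,3]
R6: Y=0.01126+0.000j on G[0,1]
I2: z[0]−=0.109, z[1]+=0.109
I3: z[0]−=0.0164, z[1]+=0.0164
solve → V1=0.3104-6.185j, V2=0.2334-4.649j, V3=0.002889-0.05755j

0.002889-0.05755j V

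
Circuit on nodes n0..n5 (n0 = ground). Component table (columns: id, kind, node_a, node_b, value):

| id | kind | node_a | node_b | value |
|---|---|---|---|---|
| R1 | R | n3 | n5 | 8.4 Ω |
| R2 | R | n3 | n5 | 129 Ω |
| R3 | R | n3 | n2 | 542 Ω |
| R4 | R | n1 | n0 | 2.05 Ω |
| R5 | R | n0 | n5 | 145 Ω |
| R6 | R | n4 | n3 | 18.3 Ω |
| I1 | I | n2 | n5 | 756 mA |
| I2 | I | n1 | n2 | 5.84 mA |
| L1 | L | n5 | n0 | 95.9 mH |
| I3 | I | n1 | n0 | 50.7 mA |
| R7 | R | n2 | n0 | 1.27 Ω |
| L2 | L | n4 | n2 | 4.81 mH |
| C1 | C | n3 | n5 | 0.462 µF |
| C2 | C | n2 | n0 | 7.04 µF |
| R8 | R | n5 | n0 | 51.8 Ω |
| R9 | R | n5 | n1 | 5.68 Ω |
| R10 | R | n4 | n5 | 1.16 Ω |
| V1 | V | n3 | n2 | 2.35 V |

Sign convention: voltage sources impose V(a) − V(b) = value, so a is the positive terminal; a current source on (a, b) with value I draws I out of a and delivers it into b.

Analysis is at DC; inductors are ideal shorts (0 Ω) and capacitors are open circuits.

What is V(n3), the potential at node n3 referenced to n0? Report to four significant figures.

1.760 V

Apply KCL at each of the 5 non-ground nodes and solve the resulting linear system.
Node n1: branches {R4, I2, I3, R9} → V_1 = -0.08517
Node n2: branches {R3, I1, I2, R7, L2, C2, V1} → V_2 = -0.5901
Node n3: branches {R1, R2, R3, R6, C1, V1} → V_3 = 1.760
Node n4: branches {R6, L2, R10} → V_4 = -0.5901
Node n5: branches {R1, R2, R5, I1, L1, C1, R8, R9, R10} → V_5 = 0.000
Source currents: i(L1)=0.4555, i(L2)=0.6371, i(V1)=-0.3559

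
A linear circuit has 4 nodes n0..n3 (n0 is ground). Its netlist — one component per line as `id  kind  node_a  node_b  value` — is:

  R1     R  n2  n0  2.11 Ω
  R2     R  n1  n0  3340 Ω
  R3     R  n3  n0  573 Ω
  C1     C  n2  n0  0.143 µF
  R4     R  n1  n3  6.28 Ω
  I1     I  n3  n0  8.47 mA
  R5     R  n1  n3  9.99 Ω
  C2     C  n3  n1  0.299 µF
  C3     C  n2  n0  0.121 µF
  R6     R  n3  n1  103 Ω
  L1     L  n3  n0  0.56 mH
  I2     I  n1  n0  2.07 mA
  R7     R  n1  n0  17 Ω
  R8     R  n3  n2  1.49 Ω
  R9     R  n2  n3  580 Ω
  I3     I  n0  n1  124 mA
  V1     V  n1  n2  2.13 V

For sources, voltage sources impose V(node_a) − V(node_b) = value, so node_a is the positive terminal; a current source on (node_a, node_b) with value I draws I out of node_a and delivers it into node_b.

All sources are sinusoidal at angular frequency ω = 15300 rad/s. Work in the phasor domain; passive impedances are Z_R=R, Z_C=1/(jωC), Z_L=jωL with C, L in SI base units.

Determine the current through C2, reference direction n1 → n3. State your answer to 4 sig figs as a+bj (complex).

0.0003232+0.007108j A

Apply KCL at each of the 3 non-ground nodes and solve the resulting linear system.
Node n1: branches {R2, R4, R5, C2, R6, I2, R7, I3, V1} → V_1 = 2.066+0.1120j
Node n2: branches {R1, C1, C3, R8, R9, V1} → V_2 = -0.06421+0.1120j
Node n3: branches {R3, R4, I1, R5, C2, R6, L1, R8, R9} → V_3 = 0.5120+0.1826j
Source currents: i(V1)=-0.4186+0.005278j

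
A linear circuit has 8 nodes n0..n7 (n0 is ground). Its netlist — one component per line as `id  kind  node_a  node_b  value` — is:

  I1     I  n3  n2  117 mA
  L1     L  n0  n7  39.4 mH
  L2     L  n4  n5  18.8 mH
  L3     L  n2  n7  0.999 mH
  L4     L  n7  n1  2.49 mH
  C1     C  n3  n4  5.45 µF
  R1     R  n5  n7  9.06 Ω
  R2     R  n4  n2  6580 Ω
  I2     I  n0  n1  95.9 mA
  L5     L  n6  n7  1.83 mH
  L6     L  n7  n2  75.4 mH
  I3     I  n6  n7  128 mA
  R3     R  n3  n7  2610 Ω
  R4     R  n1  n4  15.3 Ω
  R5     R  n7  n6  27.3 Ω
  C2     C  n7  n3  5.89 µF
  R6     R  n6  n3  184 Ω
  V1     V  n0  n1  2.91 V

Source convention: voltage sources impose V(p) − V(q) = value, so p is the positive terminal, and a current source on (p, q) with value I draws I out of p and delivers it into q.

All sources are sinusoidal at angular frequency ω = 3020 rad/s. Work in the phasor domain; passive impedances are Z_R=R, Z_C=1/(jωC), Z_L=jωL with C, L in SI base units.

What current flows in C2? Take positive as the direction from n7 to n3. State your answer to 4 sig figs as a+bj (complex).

0.05362+0.01772j A

MNA unknowns: 7 node voltages V₁..V_7 plus 1 source current (V1)
I1: z[3]−=0.117, z[2]+=0.117
L1: Y=0.000-0.008404j on G[0,7]
L2: Y=0.000-0.01761j on G[4,5]
L3: Y=0.000-0.3315j on G[2,7]
L4: Y=0.000-0.1330j on G[7,1]
C1: Y=0.000+0.01646j on G[3,4]
R1: Y=0.1104+0.000j on G[5,7]
R2: Y=0.0001520+0.000j on G[4,2]
I2: z[0]−=0.0959, z[1]+=0.0959
L5: Y=0.000-0.1809j on G[6,7]
L6: Y=0.000-0.004392j on G[7,2]
I3: z[6]−=0.128, z[7]+=0.128
R3: Y=0.0003831+0.000j on G[3,7]
R4: Y=0.06536+0.000j on G[1,4]
R5: Y=0.03663+0.000j on G[7,6]
C2: Y=0.000+0.01779j on G[7,3]
R6: Y=0.005435+0.000j on G[6,3]
V1: row V0−V1=2.91, i_V1 at 0,1
solve → V1=-2.910+0.000j, V2=-2.845+0.6801j, V3=-3.841+3.347j, V4=-3.628-0.2337j, V5=-2.953+0.4399j, V6=-3.094-0.3475j, V7=-2.845+0.3320j
aux → i_V1=-0.09311+0.02391j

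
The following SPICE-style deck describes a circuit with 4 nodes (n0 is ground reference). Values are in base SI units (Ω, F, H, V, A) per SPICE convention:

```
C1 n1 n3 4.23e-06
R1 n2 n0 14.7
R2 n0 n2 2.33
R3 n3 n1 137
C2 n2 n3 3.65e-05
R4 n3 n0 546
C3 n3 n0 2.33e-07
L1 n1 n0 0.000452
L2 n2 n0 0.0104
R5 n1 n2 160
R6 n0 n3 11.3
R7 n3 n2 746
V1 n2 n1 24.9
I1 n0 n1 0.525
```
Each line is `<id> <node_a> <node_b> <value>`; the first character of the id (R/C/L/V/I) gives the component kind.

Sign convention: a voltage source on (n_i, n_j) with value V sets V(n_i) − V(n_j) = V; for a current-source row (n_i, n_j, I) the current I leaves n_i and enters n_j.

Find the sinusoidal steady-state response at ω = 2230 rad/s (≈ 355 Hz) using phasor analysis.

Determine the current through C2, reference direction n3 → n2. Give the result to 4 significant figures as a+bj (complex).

-1.083-0.5970j A

Apply KCL at each of the 3 non-ground nodes and solve the resulting linear system.
Node n1: branches {C1, R3, L1, R5, V1, I1} → V_1 = -5.475-9.876j
Node n2: branches {R1, R2, C2, L2, R5, R7, V1} → V_2 = 19.43-9.876j
Node n3: branches {C1, R3, C2, R4, C3, R6, R7} → V_3 = 12.09+3.432j
Source currents: i(V1)=-10.48+5.169j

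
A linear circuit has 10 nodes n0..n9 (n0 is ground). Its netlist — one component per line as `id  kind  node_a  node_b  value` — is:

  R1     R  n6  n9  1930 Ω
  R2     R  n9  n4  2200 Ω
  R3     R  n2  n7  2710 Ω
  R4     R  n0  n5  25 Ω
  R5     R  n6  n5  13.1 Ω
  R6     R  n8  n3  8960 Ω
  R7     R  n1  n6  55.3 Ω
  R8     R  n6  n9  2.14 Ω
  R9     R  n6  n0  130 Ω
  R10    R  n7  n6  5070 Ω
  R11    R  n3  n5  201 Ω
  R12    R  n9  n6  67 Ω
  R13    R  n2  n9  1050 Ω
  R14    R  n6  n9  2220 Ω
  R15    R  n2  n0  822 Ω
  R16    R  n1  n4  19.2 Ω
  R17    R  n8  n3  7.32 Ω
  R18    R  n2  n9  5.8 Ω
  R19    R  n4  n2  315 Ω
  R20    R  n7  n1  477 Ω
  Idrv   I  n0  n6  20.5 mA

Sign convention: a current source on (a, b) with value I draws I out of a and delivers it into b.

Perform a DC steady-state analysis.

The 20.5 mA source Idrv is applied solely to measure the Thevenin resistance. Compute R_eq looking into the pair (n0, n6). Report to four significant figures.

R_eq = 28.45 Ω

Element admittances at DC:
  Y(R1) = 0.0005181 S between n6,n9
  Y(R2) = 0.0004545 S between n9,n4
  Y(R3) = 0.0003690 S between n2,n7
  Y(R4) = 0.04000 S between n0,n5
  Y(R5) = 0.07634 S between n6,n5
  Y(R6) = 0.0001116 S between n8,n3
  Y(R7) = 0.01808 S between n1,n6
  Y(R8) = 0.4673 S between n6,n9
  Y(R9) = 0.007692 S between n6,n0
  Y(R10) = 0.0001972 S between n7,n6
  Y(R11) = 0.004975 S between n3,n5
  Y(R12) = 0.01493 S between n9,n6
  Y(R13) = 0.0009524 S between n2,n9
  Y(R14) = 0.0004505 S between n6,n9
  Y(R15) = 0.001217 S between n2,n0
  Y(R16) = 0.05208 S between n1,n4
  Y(R17) = 0.1366 S between n8,n3
  Y(R18) = 0.1724 S between n2,n9
  Y(R19) = 0.003175 S between n4,n2
  Y(R20) = 0.002096 S between n7,n1
  Idrv: injects 0.0205 A into n6 (from n0)
Assemble and solve the 9×9 MNA system:
  V(n1)=0.5825  V(n2)=0.5779  V(n3)=0.3827  V(n4)=0.5822  V(n5)=0.3827  V(n6)=0.5833  V(n7)=0.5819  V(n8)=0.3827  V(n9)=0.5819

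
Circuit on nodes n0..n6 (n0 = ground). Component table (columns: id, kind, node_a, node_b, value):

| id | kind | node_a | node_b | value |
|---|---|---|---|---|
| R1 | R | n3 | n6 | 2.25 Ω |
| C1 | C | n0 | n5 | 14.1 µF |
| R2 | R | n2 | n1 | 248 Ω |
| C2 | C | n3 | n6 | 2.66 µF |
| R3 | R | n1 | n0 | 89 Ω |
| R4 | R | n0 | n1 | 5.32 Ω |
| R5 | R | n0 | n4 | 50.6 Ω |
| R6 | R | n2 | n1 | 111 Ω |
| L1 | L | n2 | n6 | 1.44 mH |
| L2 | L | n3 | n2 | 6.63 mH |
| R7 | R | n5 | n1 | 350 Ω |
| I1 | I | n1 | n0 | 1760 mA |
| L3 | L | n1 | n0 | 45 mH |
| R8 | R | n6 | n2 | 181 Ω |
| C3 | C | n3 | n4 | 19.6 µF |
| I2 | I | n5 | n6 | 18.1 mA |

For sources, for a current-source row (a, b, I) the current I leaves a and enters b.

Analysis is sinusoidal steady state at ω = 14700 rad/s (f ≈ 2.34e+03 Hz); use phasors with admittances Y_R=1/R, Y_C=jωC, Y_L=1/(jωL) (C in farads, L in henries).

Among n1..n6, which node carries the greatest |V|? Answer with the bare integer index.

Element admittances at ω=14700 rad/s:
  Y(R1) = 0.4444+0.000j S between n3,n6
  Y(C1) = 0.000+0.2073j S between n0,n5
  Y(R2) = 0.004032+0.000j S between n2,n1
  Y(C2) = 0.000+0.03910j S between n3,n6
  Y(R3) = 0.01124+0.000j S between n1,n0
  Y(R4) = 0.1880+0.000j S between n0,n1
  Y(R5) = 0.01976+0.000j S between n0,n4
  Y(R6) = 0.009009+0.000j S between n2,n1
  Y(L1) = 0.000-0.04724j S between n2,n6
  Y(L2) = 0.000-0.01026j S between n3,n2
  Y(R7) = 0.002857+0.000j S between n5,n1
  I1: injects 1.76 A into n0 (from n1)
  Y(L3) = 0.000-0.001512j S between n1,n0
  Y(R8) = 0.005525+0.000j S between n6,n2
  Y(C3) = 0.000+0.2881j S between n3,n4
  I2: injects 0.0181 A into n6 (from n5)
Assemble and solve the 6×6 MNA system:
  V(n1)=-8.360-0.09526j  V(n2)=-2.946-0.6465j  V(n3)=-2.632+0.5460j  V(n4)=-2.657+0.3637j  V(n5)=-0.004105+0.2025j  V(n6)=-2.721+0.5627j

1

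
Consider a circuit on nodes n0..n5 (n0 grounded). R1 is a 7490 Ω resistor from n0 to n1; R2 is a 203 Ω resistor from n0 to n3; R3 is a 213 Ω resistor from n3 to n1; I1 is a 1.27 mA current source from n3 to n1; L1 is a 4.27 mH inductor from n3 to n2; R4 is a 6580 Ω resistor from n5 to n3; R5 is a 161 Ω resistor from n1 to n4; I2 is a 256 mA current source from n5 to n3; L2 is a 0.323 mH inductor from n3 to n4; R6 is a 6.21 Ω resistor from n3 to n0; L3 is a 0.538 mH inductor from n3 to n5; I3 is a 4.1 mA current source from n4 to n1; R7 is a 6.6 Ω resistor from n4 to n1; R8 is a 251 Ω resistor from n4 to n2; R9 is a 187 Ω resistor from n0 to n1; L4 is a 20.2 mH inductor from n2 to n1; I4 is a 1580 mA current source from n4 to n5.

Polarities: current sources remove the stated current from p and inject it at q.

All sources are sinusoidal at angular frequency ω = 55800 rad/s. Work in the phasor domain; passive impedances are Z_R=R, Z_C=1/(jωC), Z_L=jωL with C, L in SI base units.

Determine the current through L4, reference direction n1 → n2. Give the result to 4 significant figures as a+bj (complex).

-0.008967+0.01154j A

Apply KCL at each of the 5 non-ground nodes and solve the resulting linear system.
Node n1: branches {R1, R3, I1, R5, I3, R7, R9, L4} → V_1 = -4.584-24.17j
Node n2: branches {L1, R8, L4} → V_2 = 8.428-14.06j
Node n3: branches {R2, R3, I1, L1, R4, I2, L2, R6, L3} → V_3 = 0.1514+0.7982j
Node n4: branches {R5, L2, I3, R7, R8, I4} → V_4 = -4.975-25.68j
Node n5: branches {R4, I2, L3, I4} → V_5 = 0.3327+40.54j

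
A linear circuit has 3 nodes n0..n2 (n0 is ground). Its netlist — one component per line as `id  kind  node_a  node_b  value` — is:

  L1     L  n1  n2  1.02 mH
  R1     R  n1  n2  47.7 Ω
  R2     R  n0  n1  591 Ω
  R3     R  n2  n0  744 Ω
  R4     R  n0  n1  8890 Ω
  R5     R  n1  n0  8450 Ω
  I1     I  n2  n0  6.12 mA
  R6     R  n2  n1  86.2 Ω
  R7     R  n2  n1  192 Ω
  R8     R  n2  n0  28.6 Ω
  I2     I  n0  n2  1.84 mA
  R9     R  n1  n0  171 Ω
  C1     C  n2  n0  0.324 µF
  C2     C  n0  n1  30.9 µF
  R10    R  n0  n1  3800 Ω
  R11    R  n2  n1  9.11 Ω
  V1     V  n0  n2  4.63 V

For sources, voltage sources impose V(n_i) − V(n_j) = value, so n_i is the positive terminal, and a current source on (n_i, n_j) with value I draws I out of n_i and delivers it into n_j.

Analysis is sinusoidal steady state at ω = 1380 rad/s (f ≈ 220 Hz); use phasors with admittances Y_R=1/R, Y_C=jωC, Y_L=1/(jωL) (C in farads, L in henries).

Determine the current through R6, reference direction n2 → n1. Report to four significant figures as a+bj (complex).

MNA unknowns: 2 node voltages V₁..V_2 plus 1 source current (V1)
L1: Y=0.000-0.7104j on G[1,2]
R1: Y=0.02096+0.000j on G[1,2]
R2: Y=0.001692+0.000j on G[0,1]
R3: Y=0.001344+0.000j on G[2,0]
R4: Y=0.0001125+0.000j on G[0,1]
R5: Y=0.0001183+0.000j on G[1,0]
I1: z[2]−=0.00612, z[0]+=0.00612
R6: Y=0.01160+0.000j on G[2,1]
R7: Y=0.005208+0.000j on G[2,1]
R8: Y=0.03497+0.000j on G[2,0]
I2: z[0]−=0.00184, z[2]+=0.00184
R9: Y=0.005848+0.000j on G[1,0]
C1: Y=0.000+0.0004471j on G[2,0]
C2: Y=0.000+0.04264j on G[0,1]
R10: Y=0.0002632+0.000j on G[0,1]
R11: Y=0.1098+0.000j on G[2,1]
V1: row V0−V2=4.63, i_V1 at 0,2
solve → V1=-4.898+0.1182j, V2=-4.630+0.000j
aux → i_V1=-0.2082-0.2100j

0.003110-0.001371j A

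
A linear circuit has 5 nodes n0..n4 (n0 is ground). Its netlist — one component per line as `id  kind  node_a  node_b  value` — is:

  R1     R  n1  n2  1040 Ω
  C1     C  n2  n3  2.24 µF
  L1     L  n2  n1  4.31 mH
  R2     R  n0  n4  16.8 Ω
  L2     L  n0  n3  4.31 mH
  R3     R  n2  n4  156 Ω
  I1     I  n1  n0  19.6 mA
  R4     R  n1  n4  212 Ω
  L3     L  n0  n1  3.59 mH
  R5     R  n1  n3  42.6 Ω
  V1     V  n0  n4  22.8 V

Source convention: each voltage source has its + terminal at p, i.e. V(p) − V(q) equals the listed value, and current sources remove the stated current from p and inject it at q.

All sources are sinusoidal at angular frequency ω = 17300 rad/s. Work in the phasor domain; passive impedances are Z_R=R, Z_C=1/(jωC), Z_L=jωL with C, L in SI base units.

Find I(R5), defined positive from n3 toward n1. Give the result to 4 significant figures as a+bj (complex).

Apply KCL at each of the 4 non-ground nodes and solve the resulting linear system.
Node n1: branches {R1, L1, I1, R4, L3, R5} → V_1 = -1.537-7.713j
Node n2: branches {R1, C1, L1, R3} → V_2 = -2.987-4.954j
Node n3: branches {C1, L2, R5} → V_3 = -3.236-9.150j
Node n4: branches {R2, R3, R4, V1} → V_4 = -22.80+0.000j
Source currents: i(V1)=-1.584+0.06814j

-0.03989-0.03374j A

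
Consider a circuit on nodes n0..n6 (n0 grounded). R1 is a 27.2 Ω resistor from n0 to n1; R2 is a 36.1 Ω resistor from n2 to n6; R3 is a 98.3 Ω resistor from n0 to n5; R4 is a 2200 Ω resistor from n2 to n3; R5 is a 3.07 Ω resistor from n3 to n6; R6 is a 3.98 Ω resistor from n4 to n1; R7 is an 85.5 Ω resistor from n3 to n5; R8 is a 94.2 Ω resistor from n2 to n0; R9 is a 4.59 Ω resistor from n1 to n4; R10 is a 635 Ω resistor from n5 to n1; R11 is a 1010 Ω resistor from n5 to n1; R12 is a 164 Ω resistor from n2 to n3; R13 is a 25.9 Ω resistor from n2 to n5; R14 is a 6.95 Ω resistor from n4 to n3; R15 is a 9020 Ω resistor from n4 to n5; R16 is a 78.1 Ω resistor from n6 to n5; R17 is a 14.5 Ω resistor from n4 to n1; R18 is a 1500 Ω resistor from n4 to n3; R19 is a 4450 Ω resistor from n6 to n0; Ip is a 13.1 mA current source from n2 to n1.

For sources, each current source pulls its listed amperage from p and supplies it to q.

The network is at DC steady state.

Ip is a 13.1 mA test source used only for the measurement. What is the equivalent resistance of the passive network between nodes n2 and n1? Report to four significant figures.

R_eq = 22.74 Ω

Apply KCL at each of the 6 non-ground nodes and solve the resulting linear system.
Node n1: branches {R1, R6, R9, R10, R11, R17, Ip} → V_1 = 0.08912
Node n2: branches {R2, R4, R8, R12, R13, Ip} → V_2 = -0.2087
Node n3: branches {R4, R5, R7, R12, R14, R18} → V_3 = 0.007388
Node n4: branches {R6, R9, R14, R15, R17, R18} → V_4 = 0.07178
Node n5: branches {R3, R7, R10, R11, R13, R15, R16} → V_5 = -0.1040
Node n6: branches {R2, R5, R16, R19} → V_6 = -0.01284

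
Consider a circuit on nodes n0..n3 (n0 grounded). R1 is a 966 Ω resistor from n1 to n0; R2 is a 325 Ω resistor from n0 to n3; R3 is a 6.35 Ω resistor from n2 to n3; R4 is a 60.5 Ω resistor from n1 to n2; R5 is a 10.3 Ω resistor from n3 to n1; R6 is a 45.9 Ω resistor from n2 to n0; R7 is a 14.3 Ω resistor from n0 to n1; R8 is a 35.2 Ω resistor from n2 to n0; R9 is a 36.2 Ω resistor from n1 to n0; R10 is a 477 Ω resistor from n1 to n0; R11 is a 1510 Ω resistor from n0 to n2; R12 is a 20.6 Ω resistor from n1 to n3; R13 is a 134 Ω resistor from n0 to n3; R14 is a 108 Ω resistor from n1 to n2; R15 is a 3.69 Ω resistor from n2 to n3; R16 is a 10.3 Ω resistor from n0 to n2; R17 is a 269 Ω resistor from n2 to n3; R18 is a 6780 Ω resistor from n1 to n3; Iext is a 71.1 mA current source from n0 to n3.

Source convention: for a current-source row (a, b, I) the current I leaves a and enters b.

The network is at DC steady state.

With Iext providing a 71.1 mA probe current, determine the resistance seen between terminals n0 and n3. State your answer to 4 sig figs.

Apply KCL at each of the 3 non-ground nodes and solve the resulting linear system.
Node n1: branches {R1, R4, R5, R7, R9, R10, R12, R14, R18} → V_1 = 0.2380
Node n2: branches {R3, R4, R6, R8, R11, R14, R15, R16, R17} → V_2 = 0.2906
Node n3: branches {R2, R3, R5, R12, R13, R15, R17, R18, Iext} → V_3 = 0.3932

R_eq = 5.530 Ω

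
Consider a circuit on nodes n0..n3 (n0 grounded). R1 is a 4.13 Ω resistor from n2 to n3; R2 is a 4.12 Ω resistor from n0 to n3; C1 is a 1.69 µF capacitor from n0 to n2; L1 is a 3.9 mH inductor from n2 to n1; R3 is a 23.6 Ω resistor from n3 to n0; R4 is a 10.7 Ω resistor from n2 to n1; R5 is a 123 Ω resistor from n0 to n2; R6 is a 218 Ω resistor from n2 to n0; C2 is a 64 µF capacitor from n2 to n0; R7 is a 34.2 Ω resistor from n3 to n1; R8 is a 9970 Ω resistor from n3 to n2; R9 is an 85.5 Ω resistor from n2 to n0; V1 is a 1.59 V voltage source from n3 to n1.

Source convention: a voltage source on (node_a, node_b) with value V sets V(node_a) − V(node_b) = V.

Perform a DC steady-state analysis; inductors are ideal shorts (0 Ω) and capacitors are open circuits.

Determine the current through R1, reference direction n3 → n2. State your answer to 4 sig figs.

0.3850 A

Apply KCL at each of the 3 non-ground nodes and solve the resulting linear system.
Node n1: branches {L1, R4, R7, V1} → V_1 = -1.465
Node n2: branches {R1, C1, L1, R4, R5, R6, C2, R8, R9} → V_2 = -1.465
Node n3: branches {R1, R2, R3, R7, R8, V1} → V_3 = 0.1254
Source currents: i(L1)=0.4209, i(V1)=-0.4674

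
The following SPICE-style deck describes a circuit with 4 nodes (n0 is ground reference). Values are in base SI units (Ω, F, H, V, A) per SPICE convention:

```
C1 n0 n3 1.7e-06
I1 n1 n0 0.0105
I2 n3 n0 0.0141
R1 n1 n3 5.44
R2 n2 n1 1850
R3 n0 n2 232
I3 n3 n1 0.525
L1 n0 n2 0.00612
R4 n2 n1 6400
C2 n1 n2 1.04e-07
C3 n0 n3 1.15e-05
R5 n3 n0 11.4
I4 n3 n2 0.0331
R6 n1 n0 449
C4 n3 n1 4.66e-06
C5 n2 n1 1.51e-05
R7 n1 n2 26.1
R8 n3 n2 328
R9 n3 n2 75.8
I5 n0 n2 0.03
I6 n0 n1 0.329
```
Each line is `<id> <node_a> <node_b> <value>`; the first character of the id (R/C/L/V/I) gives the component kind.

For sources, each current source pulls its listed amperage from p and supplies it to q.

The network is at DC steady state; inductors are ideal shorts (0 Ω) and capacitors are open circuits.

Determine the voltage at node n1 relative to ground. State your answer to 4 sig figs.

4.441 V

Element admittances at DC:
  Y(C1) = 0.000 S between n0,n3
  I1: injects 0.0105 A into n0 (from n1)
  I2: injects 0.0141 A into n0 (from n3)
  Y(R1) = 0.1838 S between n1,n3
  Y(R2) = 0.0005405 S between n2,n1
  Y(R3) = 0.004310 S between n0,n2
  I3: injects 0.525 A into n1 (from n3)
  L1: short n0↔n2 (DC inductor)
  Y(R4) = 0.0001563 S between n2,n1
  Y(C2) = 0.000 S between n1,n2
  Y(C3) = 0.000 S between n0,n3
  Y(R5) = 0.08772 S between n3,n0
  I4: injects 0.0331 A into n2 (from n3)
  Y(R6) = 0.002227 S between n1,n0
  Y(C4) = 0.000 S between n3,n1
  Y(C5) = 0.000 S between n2,n1
  Y(R7) = 0.03831 S between n1,n2
  Y(R8) = 0.003049 S between n3,n2
  Y(R9) = 0.01319 S between n3,n2
  I5: injects 0.03 A into n2 (from n0)
  I6: injects 0.329 A into n1 (from n0)
Assemble and solve the 4×4 MNA system:
  V(n1)=4.441  V(n2)=0.000  V(n3)=0.8482
  i(L1)=-0.2501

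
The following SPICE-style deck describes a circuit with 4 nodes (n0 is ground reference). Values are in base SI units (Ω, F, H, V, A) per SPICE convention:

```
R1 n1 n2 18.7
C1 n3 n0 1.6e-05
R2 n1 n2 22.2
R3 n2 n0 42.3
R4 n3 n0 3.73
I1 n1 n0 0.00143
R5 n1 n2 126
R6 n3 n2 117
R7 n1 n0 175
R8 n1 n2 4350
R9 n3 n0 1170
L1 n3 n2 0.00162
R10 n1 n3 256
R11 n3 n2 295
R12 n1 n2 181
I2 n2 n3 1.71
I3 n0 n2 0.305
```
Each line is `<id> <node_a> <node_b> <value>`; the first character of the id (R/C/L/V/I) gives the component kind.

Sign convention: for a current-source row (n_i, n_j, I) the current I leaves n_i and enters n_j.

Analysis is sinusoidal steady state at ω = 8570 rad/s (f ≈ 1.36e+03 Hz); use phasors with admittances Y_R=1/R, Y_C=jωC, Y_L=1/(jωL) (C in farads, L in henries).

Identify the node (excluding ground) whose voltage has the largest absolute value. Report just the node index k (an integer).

Apply KCL at each of the 3 non-ground nodes and solve the resulting linear system.
Node n1: branches {R1, R2, I1, R5, R7, R8, R10, R12} → V_1 = -6.263-13.22j
Node n2: branches {R1, R2, R3, R5, R6, R8, L1, R11, R12, I2, I3} → V_2 = -6.861-14.37j
Node n3: branches {C1, R4, R6, R9, L1, R10, R11, I2} → V_3 = 2.105+0.4706j

2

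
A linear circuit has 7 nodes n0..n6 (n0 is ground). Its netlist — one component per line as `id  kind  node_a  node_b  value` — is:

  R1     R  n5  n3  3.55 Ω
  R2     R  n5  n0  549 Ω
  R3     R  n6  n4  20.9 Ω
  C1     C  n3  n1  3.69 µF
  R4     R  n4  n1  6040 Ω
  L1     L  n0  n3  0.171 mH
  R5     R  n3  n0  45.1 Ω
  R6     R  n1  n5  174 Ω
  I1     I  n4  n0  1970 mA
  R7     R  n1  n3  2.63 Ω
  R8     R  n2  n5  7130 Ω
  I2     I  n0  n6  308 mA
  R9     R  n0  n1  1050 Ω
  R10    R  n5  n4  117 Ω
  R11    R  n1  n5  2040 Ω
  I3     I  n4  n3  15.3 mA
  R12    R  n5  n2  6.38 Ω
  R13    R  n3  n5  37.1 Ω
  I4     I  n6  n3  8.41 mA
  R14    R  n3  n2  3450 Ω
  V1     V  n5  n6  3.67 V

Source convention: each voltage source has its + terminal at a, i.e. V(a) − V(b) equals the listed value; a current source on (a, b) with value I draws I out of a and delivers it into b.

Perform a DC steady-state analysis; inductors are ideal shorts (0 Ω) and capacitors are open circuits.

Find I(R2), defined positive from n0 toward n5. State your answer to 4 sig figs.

0.009649 A

Apply KCL at each of the 6 non-ground nodes and solve the resulting linear system.
Node n1: branches {C1, R4, R6, R7, R9, R11} → V_1 = -0.1038
Node n2: branches {R8, R12, R14} → V_2 = -5.287
Node n3: branches {R1, C1, L1, R5, R7, I3, R13, I4, R14} → V_3 = 0.000
Node n4: branches {R3, R4, I1, R10, I3} → V_4 = -43.49
Node n5: branches {R1, R2, R6, R8, R10, R11, R12, R13, V1} → V_5 = -5.297
Node n6: branches {R3, I2, I4, V1} → V_6 = -8.967
Source currents: i(L1)=1.652, i(V1)=1.352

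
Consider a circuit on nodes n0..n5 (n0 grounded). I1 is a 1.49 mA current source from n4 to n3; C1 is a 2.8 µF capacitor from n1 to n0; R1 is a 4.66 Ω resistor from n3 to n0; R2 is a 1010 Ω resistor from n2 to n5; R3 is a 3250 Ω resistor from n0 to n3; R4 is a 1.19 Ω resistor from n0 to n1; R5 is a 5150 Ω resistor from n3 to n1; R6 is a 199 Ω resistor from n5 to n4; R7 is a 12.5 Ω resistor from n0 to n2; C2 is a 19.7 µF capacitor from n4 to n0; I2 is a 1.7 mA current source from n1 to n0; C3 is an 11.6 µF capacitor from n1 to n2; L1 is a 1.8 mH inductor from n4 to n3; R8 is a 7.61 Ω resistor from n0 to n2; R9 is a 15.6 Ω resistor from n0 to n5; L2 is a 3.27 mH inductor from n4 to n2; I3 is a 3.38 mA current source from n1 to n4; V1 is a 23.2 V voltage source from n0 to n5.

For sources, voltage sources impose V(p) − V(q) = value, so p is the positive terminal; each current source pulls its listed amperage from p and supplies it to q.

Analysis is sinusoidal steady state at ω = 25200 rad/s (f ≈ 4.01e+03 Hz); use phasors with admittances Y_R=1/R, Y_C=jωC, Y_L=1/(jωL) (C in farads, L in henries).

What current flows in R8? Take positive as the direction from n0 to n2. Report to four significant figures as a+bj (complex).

0.005769-0.004067j A

Element admittances at ω=25200 rad/s:
  I1: injects 0.00149 A into n3 (from n4)
  Y(C1) = 0.000+0.07056j S between n1,n0
  Y(R1) = 0.2146+0.000j S between n3,n0
  Y(R2) = 0.0009901+0.000j S between n2,n5
  Y(R3) = 0.0003077+0.000j S between n0,n3
  Y(R4) = 0.8403+0.000j S between n0,n1
  Y(R5) = 0.0001942+0.000j S between n3,n1
  Y(R6) = 0.005025+0.000j S between n5,n4
  Y(R7) = 0.08000+0.000j S between n0,n2
  Y(C2) = 0.000+0.4964j S between n4,n0
  I2: injects 0.0017 A into n0 (from n1)
  Y(C3) = 0.000+0.2923j S between n1,n2
  Y(L1) = 0.000-0.02205j S between n4,n3
  Y(R8) = 0.1314+0.000j S between n0,n2
  Y(R9) = 0.06410+0.000j S between n0,n5
  Y(L2) = 0.000-0.01214j S between n4,n2
  I3: injects 0.00338 A into n4 (from n1)
  V1: constraint V(n0)−V(n5) = 23.2
Assemble and solve the 6×6 MNA system:
  V(n1)=-0.01972-0.006755j  V(n2)=-0.04390+0.03095j  V(n3)=0.03187+0.003573j  V(n4)=-0.003054+0.2471j  V(n5)=-23.20+0.000j
  i(V1)=-1.627-0.001272j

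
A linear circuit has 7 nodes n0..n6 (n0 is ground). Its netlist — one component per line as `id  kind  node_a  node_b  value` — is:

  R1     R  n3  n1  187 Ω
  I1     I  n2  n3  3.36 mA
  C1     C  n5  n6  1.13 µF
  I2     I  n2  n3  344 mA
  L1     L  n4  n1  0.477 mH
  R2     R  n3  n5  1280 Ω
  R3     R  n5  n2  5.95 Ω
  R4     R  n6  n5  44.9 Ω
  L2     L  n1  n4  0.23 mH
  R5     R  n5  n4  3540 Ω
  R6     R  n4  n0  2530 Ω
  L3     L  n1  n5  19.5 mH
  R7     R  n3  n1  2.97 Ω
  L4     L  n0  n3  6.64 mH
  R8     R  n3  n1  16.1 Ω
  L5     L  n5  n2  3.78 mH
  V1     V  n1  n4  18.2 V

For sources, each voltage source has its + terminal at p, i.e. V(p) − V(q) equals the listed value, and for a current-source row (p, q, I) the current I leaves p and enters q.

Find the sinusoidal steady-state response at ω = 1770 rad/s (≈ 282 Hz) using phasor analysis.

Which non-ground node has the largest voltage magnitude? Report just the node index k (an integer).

Element admittances at ω=1770 rad/s:
  Y(R1) = 0.005348+0.000j S between n3,n1
  I1: injects 0.00336 A into n3 (from n2)
  Y(C1) = 0.000+0.002000j S between n5,n6
  I2: injects 0.344 A into n3 (from n2)
  Y(L1) = 0.000-1.184j S between n4,n1
  Y(R2) = 0.0007813+0.000j S between n3,n5
  Y(R3) = 0.1681+0.000j S between n5,n2
  Y(R4) = 0.02227+0.000j S between n6,n5
  Y(L2) = 0.000-2.456j S between n1,n4
  Y(R5) = 0.0002825+0.000j S between n5,n4
  Y(R6) = 0.0003953+0.000j S between n4,n0
  Y(L3) = 0.000-0.02897j S between n1,n5
  Y(R7) = 0.3367+0.000j S between n3,n1
  Y(L4) = 0.000-0.08509j S between n0,n3
  Y(R8) = 0.06211+0.000j S between n3,n1
  Y(L5) = 0.000-0.1495j S between n5,n2
  V1: constraint V(n1)−V(n4) = 18.2
Assemble and solve the 7×7 MNA system:
  V(n1)=-0.8378+0.1117j  V(n2)=-2.437-13.04j  V(n3)=0.0005190+0.08844j  V(n4)=-19.04+0.1117j  V(n5)=-1.282-12.02j  V(n6)=-1.282-12.02j
  i(V1)=-0.01254+66.27j

4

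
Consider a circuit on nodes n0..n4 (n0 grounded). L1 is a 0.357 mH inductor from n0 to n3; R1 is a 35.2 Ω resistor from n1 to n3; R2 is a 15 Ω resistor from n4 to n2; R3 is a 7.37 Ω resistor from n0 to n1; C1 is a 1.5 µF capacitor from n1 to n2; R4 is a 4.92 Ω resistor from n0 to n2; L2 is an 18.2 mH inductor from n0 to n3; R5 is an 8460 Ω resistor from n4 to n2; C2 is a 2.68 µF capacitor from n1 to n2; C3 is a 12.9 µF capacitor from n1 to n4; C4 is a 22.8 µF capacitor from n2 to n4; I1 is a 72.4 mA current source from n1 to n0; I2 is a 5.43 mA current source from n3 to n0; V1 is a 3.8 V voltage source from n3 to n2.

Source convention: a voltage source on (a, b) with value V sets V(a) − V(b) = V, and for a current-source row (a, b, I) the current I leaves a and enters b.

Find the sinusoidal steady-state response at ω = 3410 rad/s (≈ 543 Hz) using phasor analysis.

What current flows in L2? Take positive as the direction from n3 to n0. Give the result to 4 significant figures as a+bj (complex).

0.01526-0.002304j A

MNA unknowns: 4 node voltages V₁..V_4 plus 1 source current (V1)
L1: Y=0.000-0.8214j on G[0,3]
R1: Y=0.02841+0.000j on G[1,3]
R2: Y=0.06667+0.000j on G[4,2]
R3: Y=0.1357+0.000j on G[0,1]
C1: Y=0.000+0.005115j on G[1,2]
R4: Y=0.2033+0.000j on G[0,2]
L2: Y=0.000-0.01611j on G[0,3]
R5: Y=0.0001182+0.000j on G[4,2]
C2: Y=0.000+0.009139j on G[1,2]
C3: Y=0.000+0.04399j on G[1,4]
C4: Y=0.000+0.07775j on G[2,4]
I1: z[1]−=0.0724, z[0]+=0.0724
I2: z[3]−=0.00543, z[0]+=0.00543
V1: row V3−V2=3.8, i_V1 at 3,2
solve → V1=-0.9435-0.5365j, V2=-3.657+0.9474j, V3=0.1430+0.9474j, V4=-2.677+0.9487j
aux → i_V1=-0.8298+0.07761j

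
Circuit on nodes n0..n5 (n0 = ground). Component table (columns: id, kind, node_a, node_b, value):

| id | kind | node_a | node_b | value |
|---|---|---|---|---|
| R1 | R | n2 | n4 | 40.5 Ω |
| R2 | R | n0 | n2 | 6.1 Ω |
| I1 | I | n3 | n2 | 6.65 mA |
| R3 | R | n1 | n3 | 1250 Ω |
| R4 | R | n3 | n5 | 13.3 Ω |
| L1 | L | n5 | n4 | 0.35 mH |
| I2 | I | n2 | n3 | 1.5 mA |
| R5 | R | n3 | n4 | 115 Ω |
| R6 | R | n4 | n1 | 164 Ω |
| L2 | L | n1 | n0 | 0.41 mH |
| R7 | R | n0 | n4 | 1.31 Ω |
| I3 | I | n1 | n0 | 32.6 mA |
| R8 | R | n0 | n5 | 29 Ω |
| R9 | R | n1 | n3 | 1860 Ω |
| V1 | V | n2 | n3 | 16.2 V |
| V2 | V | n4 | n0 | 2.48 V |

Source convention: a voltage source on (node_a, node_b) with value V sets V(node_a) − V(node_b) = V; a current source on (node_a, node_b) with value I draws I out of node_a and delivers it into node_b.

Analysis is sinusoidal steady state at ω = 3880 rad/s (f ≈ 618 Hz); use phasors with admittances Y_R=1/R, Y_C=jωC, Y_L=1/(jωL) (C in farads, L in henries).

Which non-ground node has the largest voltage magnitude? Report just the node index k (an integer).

3

Element admittances at ω=3880 rad/s:
  Y(R1) = 0.02469+0.000j S between n2,n4
  Y(R2) = 0.1639+0.000j S between n0,n2
  I1: injects 0.00665 A into n2 (from n3)
  Y(R3) = 0.0008000+0.000j S between n1,n3
  Y(R4) = 0.07519+0.000j S between n3,n5
  Y(L1) = 0.000-0.7364j S between n5,n4
  I2: injects 0.0015 A into n3 (from n2)
  Y(R5) = 0.008696+0.000j S between n3,n4
  Y(R6) = 0.006098+0.000j S between n4,n1
  Y(L2) = 0.000-0.6286j S between n1,n0
  Y(R7) = 0.7634+0.000j S between n0,n4
  I3: injects 0.0326 A into n0 (from n1)
  Y(R8) = 0.03448+0.000j S between n0,n5
  Y(R9) = 0.0005376+0.000j S between n1,n3
  V1: constraint V(n2)−V(n3) = 16.2
  V2: constraint V(n4)−V(n0) = 2.48
Assemble and solve the 7×7 MNA system:
  V(n1)=0.0002253-0.04956j  V(n2)=5.979-0.3813j  V(n3)=-10.22-0.3813j  V(n4)=2.480+0.000j  V(n5)=2.312-1.388j
  i(V1)=-1.061+0.07193j  i(V2)=-2.954+0.1105j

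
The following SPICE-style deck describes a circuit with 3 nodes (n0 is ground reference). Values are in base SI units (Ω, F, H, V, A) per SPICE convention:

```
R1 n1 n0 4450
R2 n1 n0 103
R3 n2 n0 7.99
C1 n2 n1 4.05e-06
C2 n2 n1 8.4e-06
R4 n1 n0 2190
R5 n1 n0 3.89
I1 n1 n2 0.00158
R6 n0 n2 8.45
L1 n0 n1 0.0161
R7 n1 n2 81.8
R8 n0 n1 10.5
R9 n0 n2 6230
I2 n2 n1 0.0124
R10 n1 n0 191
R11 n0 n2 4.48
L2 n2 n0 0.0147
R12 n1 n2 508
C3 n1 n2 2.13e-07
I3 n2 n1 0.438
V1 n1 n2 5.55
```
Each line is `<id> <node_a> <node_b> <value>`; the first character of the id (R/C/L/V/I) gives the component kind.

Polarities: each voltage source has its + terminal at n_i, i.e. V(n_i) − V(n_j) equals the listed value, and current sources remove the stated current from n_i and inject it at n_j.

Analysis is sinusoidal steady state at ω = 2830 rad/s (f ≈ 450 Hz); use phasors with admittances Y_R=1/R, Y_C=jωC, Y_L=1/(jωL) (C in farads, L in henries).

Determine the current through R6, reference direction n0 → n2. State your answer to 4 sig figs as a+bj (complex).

0.2896-0.001318j A

Element admittances at ω=2830 rad/s:
  Y(R1) = 0.0002247+0.000j S between n1,n0
  Y(R2) = 0.009709+0.000j S between n1,n0
  Y(R3) = 0.1252+0.000j S between n2,n0
  Y(C1) = 0.000+0.01146j S between n2,n1
  Y(C2) = 0.000+0.02377j S between n2,n1
  Y(R4) = 0.0004566+0.000j S between n1,n0
  Y(R5) = 0.2571+0.000j S between n1,n0
  I1: injects 0.00158 A into n2 (from n1)
  Y(R6) = 0.1183+0.000j S between n0,n2
  Y(L1) = 0.000-0.02195j S between n0,n1
  Y(R7) = 0.01222+0.000j S between n1,n2
  Y(R8) = 0.09524+0.000j S between n0,n1
  Y(R9) = 0.0001605+0.000j S between n0,n2
  I2: injects 0.0124 A into n1 (from n2)
  Y(R10) = 0.005236+0.000j S between n1,n0
  Y(R11) = 0.2232+0.000j S between n0,n2
  Y(L2) = 0.000-0.02404j S between n2,n0
  Y(R12) = 0.001969+0.000j S between n1,n2
  Y(C3) = 0.000+0.0006028j S between n1,n2
  I3: injects 0.438 A into n1 (from n2)
  V1: constraint V(n1)−V(n2) = 5.55
Assemble and solve the 3×3 MNA system:
  V(n1)=3.103+0.01114j  V(n2)=-2.447+0.01114j
  i(V1)=-0.7720-0.1349j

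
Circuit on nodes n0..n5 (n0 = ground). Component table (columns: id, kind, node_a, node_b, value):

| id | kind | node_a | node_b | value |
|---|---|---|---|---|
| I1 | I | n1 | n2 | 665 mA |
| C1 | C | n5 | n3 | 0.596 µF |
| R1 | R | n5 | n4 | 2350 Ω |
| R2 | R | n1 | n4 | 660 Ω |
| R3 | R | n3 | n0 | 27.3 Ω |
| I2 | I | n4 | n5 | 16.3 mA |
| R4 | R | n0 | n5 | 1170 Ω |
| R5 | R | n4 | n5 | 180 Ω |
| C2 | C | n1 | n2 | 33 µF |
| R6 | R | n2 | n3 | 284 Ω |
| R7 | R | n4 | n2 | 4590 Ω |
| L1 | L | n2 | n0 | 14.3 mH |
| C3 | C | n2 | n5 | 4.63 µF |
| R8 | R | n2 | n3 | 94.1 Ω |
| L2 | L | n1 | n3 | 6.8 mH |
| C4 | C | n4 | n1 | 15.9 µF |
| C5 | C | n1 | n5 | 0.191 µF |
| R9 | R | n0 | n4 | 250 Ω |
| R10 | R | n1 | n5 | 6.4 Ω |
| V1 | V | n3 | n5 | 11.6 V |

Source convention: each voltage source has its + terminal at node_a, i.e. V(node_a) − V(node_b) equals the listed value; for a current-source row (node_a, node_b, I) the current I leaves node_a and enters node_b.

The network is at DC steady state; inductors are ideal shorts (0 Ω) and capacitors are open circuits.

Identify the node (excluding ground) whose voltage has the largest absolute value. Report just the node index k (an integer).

5

Apply KCL at each of the 5 non-ground nodes and solve the resulting linear system.
Node n1: branches {I1, R2, C2, L2, C4, C5, R10} → V_1 = -11.49
Node n2: branches {I1, C2, R6, R7, L1, C3, R8} → V_2 = 0.000
Node n3: branches {C1, R3, R6, R8, L2, V1} → V_3 = -11.49
Node n4: branches {R1, R2, I2, R5, R7, C4, R9} → V_4 = -14.67
Node n5: branches {C1, R1, I2, R4, R5, C3, C5, R10, V1} → V_5 = -23.09
Source currents: i(L1)=0.4993, i(L2)=-2.482, i(V1)=-1.899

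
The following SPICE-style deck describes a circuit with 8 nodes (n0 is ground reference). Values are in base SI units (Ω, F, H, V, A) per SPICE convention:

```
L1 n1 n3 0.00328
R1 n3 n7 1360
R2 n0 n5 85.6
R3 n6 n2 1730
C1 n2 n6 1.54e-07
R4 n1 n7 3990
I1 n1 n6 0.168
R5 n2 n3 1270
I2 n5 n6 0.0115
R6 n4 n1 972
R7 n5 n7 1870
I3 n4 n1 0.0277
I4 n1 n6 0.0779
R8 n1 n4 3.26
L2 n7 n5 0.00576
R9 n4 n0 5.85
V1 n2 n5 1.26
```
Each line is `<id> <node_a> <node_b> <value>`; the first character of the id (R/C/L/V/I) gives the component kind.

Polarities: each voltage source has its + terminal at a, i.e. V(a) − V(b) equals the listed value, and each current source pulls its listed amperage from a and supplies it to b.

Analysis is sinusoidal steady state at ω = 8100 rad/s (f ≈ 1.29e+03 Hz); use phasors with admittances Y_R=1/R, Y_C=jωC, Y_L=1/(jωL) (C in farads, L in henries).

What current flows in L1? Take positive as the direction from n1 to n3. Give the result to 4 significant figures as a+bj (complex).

-0.03100+0.001653j A

MNA unknowns: 7 node voltages V₁..V_7 plus 1 source current (V1)
L1: Y=0.000-0.03764j on G[1,3]
R1: Y=0.0007353+0.000j on G[3,7]
R2: Y=0.01168+0.000j on G[0,5]
R3: Y=0.0005780+0.000j on G[6,2]
C1: Y=0.000+0.001247j on G[2,6]
R4: Y=0.0002506+0.000j on G[1,7]
I1: z[1]−=0.168, z[6]+=0.168
R5: Y=0.0007874+0.000j on G[2,3]
I2: z[5]−=0.0115, z[6]+=0.0115
R6: Y=0.001029+0.000j on G[4,1]
R7: Y=0.0005348+0.000j on G[5,7]
I3: z[4]−=0.0277, z[1]+=0.0277
I4: z[1]−=0.0779, z[6]+=0.0779
R8: Y=0.3067+0.000j on G[1,4]
L2: Y=0.000-0.02143j on G[7,5]
R9: Y=0.1709+0.000j on G[4,0]
V1: row V2−V5=1.26, i_V1 at 2,5
solve → V1=-1.820-0.01671j, V2=19.23+0.1572j, V3=-1.777+0.8069j, V4=-1.228-0.01074j, V5=17.97+0.1572j, V6=97.95-169.7j, V7=17.89-0.7458j
aux → i_V1=0.2409+0.0005116j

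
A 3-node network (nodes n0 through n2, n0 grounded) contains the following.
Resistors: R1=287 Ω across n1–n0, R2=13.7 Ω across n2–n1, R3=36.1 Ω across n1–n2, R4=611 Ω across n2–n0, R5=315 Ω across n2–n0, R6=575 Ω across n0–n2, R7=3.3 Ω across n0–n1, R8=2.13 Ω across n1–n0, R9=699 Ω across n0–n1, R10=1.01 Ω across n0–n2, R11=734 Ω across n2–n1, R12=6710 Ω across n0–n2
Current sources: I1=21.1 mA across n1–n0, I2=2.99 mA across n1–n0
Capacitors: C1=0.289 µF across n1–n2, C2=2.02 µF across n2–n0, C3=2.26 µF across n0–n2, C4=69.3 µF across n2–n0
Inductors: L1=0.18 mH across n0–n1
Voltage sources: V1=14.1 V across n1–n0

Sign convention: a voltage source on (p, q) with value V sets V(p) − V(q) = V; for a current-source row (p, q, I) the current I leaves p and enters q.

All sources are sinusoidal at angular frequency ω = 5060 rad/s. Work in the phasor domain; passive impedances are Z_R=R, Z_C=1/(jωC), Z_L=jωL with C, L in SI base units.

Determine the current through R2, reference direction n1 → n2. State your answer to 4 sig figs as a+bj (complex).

MNA unknowns: 2 node voltages V₁..V_2 plus 1 source current (V1)
R1: Y=0.003484+0.000j on G[1,0]
I1: z[1]−=0.0211, z[0]+=0.0211
R2: Y=0.07299+0.000j on G[2,1]
C1: Y=0.000+0.001462j on G[1,2]
R3: Y=0.02770+0.000j on G[1,2]
R4: Y=0.001637+0.000j on G[2,0]
I2: z[1]−=0.00299, z[0]+=0.00299
L1: Y=0.000-1.098j on G[0,1]
C2: Y=0.000+0.01022j on G[2,0]
C3: Y=0.000+0.01144j on G[0,2]
R5: Y=0.003175+0.000j on G[2,0]
R6: Y=0.001739+0.000j on G[0,2]
R7: Y=0.3030+0.000j on G[0,1]
C4: Y=0.000+0.3507j on G[2,0]
R8: Y=0.4695+0.000j on G[1,0]
R9: Y=0.001431+0.000j on G[0,1]
R10: Y=0.9901+0.000j on G[0,2]
R11: Y=0.001362+0.000j on G[2,1]
R12: Y=0.0001490+0.000j on G[0,2]
V1: row V1−V0=14.1, i_V1 at 1,0
solve → V1=14.10+0.000j, V2=1.179-0.3824j
aux → i_V1=-12.30+15.42j

0.9431+0.02791j A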